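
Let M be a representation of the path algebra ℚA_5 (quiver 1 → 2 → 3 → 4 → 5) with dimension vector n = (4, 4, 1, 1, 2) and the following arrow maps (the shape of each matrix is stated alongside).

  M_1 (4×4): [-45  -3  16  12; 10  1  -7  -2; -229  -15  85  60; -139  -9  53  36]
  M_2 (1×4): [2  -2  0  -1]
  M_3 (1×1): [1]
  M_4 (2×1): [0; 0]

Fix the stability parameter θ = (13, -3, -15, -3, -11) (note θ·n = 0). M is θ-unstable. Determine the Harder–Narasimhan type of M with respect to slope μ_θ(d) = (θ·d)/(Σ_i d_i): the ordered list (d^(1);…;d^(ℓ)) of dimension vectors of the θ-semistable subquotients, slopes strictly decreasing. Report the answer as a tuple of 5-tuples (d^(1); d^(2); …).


Via rank(M_{q-1}∘⋯∘M_p): M ≅ I[1,1], I[1,2]^2, I[1,4], I[2,2], I[5,5]^2.
μ_θ-semistable layers: μ^(1)=13; μ^(2)=5; μ^(3)=-2; μ^(4)=-3; μ^(5)=-11

((1, 0, 0, 0, 0); (2, 2, 0, 0, 0); (1, 1, 1, 1, 0); (0, 1, 0, 0, 0); (0, 0, 0, 0, 2))


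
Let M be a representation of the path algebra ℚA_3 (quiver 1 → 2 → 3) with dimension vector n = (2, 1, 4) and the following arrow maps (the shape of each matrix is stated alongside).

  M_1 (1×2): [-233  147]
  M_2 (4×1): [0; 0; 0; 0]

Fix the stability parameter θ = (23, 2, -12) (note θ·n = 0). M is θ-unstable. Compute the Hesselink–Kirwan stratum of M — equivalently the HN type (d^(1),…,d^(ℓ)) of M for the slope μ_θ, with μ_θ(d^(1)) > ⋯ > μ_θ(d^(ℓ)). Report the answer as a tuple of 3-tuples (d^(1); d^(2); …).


Via rank(M_{q-1}∘⋯∘M_p): M ≅ I[1,1], I[1,2], I[3,3]^4.
μ_θ-semistable layers: μ^(1)=23; μ^(2)=25/2; μ^(3)=-12

((1, 0, 0); (1, 1, 0); (0, 0, 4))


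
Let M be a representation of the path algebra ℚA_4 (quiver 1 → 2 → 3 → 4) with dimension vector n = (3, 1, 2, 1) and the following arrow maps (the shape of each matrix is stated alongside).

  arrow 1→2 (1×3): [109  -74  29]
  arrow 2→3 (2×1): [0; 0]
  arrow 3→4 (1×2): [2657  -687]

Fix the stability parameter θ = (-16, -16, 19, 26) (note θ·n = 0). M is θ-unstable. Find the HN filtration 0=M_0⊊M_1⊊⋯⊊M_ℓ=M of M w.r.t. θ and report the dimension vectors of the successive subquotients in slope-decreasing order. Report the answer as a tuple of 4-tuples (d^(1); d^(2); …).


Interval decomposition of M: I[1,1]^2, I[1,2], I[3,3], I[3,4].
HN type (ℓ=3): μ^(1)=26; μ^(2)=19; μ^(3)=-16

((0, 0, 0, 1); (0, 0, 2, 0); (3, 1, 0, 0))


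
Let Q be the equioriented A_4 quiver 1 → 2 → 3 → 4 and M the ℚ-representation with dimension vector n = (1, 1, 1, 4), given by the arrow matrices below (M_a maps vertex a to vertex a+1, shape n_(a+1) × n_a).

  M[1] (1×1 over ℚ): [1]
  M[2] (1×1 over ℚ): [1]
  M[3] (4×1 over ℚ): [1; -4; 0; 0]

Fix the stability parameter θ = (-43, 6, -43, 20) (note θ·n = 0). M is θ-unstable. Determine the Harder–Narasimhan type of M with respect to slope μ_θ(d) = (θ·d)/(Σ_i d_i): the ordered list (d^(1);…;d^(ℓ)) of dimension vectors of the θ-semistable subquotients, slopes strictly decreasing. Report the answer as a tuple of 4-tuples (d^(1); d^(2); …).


Barcode: M ≅ I[1,4], I[4,4]^3. HN layers by μ_θ (3 steps, strictly decreasing):
  μ^(1)=20; μ^(2)=-37/2; μ^(3)=-43

((0, 0, 0, 4); (0, 1, 1, 0); (1, 0, 0, 0))


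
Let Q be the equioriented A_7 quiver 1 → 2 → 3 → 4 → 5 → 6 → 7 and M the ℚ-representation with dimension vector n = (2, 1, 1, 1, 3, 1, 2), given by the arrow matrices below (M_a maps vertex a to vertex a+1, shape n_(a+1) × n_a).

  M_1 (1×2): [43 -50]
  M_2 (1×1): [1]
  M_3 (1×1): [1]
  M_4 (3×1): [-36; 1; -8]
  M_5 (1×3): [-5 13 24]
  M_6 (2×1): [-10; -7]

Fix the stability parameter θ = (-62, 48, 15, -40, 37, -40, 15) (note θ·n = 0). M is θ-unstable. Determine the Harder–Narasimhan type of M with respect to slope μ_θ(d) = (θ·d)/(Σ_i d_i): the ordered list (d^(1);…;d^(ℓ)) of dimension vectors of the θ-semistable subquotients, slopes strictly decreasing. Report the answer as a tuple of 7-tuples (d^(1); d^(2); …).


Interval decomposition of M: I[1,1], I[1,7], I[5,5]^2, I[7,7].
HN type (ℓ=4): μ^(1)=37; μ^(2)=15; μ^(3)=4; μ^(4)=-62

((0, 0, 0, 0, 2, 0, 0); (0, 0, 0, 0, 0, 0, 2); (0, 1, 1, 1, 1, 1, 0); (2, 0, 0, 0, 0, 0, 0))


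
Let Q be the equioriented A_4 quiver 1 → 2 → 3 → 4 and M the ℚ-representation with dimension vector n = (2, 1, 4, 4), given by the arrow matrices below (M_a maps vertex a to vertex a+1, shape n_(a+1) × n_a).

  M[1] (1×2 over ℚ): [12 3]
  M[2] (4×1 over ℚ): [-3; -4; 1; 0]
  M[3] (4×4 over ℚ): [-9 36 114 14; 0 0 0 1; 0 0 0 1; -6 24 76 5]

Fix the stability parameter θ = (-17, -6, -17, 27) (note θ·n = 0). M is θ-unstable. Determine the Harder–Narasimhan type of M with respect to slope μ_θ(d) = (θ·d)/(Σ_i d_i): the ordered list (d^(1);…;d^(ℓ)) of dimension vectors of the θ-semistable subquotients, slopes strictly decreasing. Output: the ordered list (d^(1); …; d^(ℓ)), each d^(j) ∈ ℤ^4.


Barcode: M ≅ I[1,1], I[1,4], I[3,3]^2, I[3,4], I[4,4]^2. HN layers by μ_θ (3 steps, strictly decreasing):
  μ^(1)=27; μ^(2)=-23/2; μ^(3)=-17

((0, 0, 0, 4); (0, 1, 1, 0); (2, 0, 3, 0))


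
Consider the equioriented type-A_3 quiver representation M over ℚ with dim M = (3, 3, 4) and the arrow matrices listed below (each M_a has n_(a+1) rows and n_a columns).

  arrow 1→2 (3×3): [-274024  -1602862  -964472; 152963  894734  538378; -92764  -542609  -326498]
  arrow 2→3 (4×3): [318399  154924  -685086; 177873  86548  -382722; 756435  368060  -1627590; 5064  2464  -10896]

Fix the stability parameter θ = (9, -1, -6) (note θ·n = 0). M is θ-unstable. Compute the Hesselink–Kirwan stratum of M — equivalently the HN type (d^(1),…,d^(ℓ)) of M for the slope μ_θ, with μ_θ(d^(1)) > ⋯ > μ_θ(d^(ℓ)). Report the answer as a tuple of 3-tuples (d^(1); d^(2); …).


Interval decomposition of M: I[1,2]^2, I[1,3], I[3,3]^3.
HN type (ℓ=3): μ^(1)=4; μ^(2)=2/3; μ^(3)=-6

((2, 2, 0); (1, 1, 1); (0, 0, 3))


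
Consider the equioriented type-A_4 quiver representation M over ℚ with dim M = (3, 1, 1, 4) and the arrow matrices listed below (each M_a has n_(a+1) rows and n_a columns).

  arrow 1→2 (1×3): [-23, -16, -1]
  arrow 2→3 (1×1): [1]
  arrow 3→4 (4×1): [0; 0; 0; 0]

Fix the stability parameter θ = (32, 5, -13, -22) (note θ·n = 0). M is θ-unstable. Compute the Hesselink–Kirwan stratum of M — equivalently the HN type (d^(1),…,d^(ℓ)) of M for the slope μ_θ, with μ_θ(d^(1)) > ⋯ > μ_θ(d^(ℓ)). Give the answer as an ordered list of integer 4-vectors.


Via rank(M_{q-1}∘⋯∘M_p): M ≅ I[1,1]^2, I[1,3], I[4,4]^4.
μ_θ-semistable layers: μ^(1)=32; μ^(2)=8; μ^(3)=-22

((2, 0, 0, 0); (1, 1, 1, 0); (0, 0, 0, 4))


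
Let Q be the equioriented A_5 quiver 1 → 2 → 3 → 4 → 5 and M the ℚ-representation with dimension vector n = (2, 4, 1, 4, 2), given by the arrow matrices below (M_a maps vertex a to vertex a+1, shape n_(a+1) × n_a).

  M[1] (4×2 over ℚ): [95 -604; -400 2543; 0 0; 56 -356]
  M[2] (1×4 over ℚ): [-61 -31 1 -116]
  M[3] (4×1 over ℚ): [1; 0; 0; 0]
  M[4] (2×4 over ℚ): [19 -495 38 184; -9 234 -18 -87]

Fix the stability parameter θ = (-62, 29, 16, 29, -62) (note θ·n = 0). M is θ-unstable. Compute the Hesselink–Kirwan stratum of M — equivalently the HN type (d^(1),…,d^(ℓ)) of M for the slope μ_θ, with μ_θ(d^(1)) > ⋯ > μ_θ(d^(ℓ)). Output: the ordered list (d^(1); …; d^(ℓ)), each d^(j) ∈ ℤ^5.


Interval decomposition of M: I[1,2], I[1,5], I[2,2]^2, I[4,4]^2, I[4,5].
HN type (ℓ=4): μ^(1)=29; μ^(2)=3; μ^(3)=-33/2; μ^(4)=-62

((0, 3, 0, 2, 0); (0, 1, 1, 1, 1); (0, 0, 0, 1, 1); (2, 0, 0, 0, 0))


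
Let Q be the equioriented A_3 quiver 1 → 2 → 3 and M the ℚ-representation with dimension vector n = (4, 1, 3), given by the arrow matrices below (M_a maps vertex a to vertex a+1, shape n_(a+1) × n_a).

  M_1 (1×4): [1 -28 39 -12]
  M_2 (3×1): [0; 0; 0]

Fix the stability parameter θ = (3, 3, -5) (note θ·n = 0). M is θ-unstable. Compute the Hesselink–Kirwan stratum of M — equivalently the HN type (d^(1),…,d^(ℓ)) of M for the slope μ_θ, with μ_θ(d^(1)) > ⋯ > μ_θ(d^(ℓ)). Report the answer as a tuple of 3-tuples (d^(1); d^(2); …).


Via rank(M_{q-1}∘⋯∘M_p): M ≅ I[1,1]^3, I[1,2], I[3,3]^3.
μ_θ-semistable layers: μ^(1)=3; μ^(2)=-5

((4, 1, 0); (0, 0, 3))


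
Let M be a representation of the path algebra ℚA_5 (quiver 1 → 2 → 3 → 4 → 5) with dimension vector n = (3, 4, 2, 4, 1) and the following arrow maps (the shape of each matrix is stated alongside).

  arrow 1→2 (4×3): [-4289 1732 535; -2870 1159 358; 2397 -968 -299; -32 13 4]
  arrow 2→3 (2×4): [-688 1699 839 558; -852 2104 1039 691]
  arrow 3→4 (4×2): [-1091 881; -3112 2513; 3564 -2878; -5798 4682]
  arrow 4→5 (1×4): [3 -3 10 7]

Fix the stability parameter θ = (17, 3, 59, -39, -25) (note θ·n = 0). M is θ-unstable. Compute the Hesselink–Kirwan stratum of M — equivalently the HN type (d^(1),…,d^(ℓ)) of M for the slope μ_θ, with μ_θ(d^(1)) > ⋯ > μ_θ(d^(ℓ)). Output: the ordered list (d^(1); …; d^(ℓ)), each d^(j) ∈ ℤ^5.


Via rank(M_{q-1}∘⋯∘M_p): M ≅ I[1,1], I[1,4], I[1,5], I[2,2]^2, I[4,4]^2.
μ_θ-semistable layers: μ^(1)=17; μ^(2)=10; μ^(3)=3; μ^(4)=-39

((1, 0, 0, 0, 0); (1, 1, 1, 1, 0); (1, 3, 1, 1, 1); (0, 0, 0, 2, 0))


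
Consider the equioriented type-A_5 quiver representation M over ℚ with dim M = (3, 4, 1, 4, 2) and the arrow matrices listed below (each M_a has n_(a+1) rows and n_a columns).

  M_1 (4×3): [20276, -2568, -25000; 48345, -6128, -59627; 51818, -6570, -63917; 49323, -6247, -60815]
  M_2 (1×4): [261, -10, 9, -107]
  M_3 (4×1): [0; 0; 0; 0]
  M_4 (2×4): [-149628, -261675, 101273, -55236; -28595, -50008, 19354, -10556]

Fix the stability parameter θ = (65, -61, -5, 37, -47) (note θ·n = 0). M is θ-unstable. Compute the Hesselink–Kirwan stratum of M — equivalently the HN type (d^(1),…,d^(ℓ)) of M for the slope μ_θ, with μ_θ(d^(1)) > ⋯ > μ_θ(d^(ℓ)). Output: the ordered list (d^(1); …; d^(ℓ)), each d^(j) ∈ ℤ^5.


Barcode: M ≅ I[1,2]^2, I[1,3], I[2,2], I[4,4]^2, I[4,5]^2. HN layers by μ_θ (5 steps, strictly decreasing):
  μ^(1)=37; μ^(2)=2; μ^(3)=-1/3; μ^(4)=-5; μ^(5)=-61

((0, 0, 0, 2, 0); (2, 2, 0, 0, 0); (1, 1, 1, 0, 0); (0, 0, 0, 2, 2); (0, 1, 0, 0, 0))


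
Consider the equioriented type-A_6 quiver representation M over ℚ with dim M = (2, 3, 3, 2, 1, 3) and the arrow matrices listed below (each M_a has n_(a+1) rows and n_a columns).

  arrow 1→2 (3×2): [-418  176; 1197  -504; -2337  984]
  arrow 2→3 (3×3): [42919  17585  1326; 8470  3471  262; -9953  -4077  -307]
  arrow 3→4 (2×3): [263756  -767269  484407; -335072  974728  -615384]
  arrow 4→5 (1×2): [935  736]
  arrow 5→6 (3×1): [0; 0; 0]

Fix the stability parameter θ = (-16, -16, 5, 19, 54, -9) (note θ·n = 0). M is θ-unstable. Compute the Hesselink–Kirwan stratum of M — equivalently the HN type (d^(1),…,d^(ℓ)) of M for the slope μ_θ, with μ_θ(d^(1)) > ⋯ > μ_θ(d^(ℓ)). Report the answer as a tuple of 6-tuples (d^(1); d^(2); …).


Interval decomposition of M: I[1,1], I[1,5], I[2,3]^2, I[4,4], I[6,6]^3.
HN type (ℓ=5): μ^(1)=54; μ^(2)=19; μ^(3)=5; μ^(4)=-9; μ^(5)=-16

((0, 0, 0, 0, 1, 0); (0, 0, 0, 2, 0, 0); (0, 0, 3, 0, 0, 0); (0, 0, 0, 0, 0, 3); (2, 3, 0, 0, 0, 0))


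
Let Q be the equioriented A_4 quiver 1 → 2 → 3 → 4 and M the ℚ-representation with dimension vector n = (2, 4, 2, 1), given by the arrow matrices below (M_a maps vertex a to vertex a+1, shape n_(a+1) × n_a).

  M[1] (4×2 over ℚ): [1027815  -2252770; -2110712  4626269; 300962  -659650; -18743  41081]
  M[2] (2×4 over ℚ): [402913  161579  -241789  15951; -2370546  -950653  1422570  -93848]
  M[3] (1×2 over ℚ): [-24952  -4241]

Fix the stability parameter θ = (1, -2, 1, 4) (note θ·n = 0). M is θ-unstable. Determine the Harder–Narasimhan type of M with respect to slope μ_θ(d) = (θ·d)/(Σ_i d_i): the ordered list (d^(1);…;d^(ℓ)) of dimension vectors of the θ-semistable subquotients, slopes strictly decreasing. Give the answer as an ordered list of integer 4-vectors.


Barcode: M ≅ I[1,2], I[1,4], I[2,2], I[2,3]. HN layers by μ_θ (4 steps, strictly decreasing):
  μ^(1)=4; μ^(2)=1; μ^(3)=-1/2; μ^(4)=-2

((0, 0, 0, 1); (0, 0, 2, 0); (2, 2, 0, 0); (0, 2, 0, 0))


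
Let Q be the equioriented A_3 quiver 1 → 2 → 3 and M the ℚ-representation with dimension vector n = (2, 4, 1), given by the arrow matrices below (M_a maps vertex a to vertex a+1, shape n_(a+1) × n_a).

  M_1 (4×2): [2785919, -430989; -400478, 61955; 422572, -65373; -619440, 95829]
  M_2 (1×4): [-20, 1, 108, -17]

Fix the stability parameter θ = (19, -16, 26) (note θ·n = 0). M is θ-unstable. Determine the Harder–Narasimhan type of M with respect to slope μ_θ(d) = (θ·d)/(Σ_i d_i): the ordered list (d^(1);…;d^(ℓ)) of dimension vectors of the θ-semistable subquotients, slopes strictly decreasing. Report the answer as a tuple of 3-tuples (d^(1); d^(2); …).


Barcode: M ≅ I[1,2], I[1,3], I[2,2]^2. HN layers by μ_θ (3 steps, strictly decreasing):
  μ^(1)=26; μ^(2)=3/2; μ^(3)=-16

((0, 0, 1); (2, 2, 0); (0, 2, 0))


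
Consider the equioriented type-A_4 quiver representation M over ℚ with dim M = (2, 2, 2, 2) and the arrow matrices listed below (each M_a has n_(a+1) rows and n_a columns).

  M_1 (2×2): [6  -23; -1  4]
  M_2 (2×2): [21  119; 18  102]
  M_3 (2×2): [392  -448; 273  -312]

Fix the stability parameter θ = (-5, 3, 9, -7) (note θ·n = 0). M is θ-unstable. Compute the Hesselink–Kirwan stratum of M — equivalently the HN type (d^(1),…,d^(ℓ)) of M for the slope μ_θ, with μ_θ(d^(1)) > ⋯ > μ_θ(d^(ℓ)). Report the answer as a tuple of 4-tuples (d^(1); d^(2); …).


Interval decomposition of M: I[1,2], I[1,4], I[3,3], I[4,4].
HN type (ℓ=5): μ^(1)=9; μ^(2)=3; μ^(3)=5/3; μ^(4)=-5; μ^(5)=-7

((0, 0, 1, 0); (0, 1, 0, 0); (0, 1, 1, 1); (2, 0, 0, 0); (0, 0, 0, 1))


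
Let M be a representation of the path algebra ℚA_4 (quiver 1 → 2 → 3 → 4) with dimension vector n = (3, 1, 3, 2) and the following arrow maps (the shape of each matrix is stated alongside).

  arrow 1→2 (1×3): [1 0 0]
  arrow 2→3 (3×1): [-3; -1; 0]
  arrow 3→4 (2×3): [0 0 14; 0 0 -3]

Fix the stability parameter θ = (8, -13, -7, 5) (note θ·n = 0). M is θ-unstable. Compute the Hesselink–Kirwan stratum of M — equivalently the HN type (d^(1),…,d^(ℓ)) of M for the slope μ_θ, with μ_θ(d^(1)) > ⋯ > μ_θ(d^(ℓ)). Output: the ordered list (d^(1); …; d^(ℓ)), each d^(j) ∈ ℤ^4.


Via rank(M_{q-1}∘⋯∘M_p): M ≅ I[1,1]^2, I[1,3], I[3,3], I[3,4], I[4,4].
μ_θ-semistable layers: μ^(1)=8; μ^(2)=5; μ^(3)=-4; μ^(4)=-7

((2, 0, 0, 0); (0, 0, 0, 2); (1, 1, 1, 0); (0, 0, 2, 0))


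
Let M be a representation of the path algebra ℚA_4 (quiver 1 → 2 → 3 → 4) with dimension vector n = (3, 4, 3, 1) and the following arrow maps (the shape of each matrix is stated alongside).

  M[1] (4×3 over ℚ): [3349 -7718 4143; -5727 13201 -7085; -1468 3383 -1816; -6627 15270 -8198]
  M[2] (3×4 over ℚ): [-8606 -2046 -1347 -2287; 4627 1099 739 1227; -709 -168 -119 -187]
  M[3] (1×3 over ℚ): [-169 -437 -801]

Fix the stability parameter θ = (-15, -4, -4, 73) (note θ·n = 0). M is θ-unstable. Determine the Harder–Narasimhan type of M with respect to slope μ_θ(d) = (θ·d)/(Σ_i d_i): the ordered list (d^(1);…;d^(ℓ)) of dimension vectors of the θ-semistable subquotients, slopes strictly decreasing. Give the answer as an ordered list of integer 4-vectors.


Interval decomposition of M: I[1,3]^2, I[1,4], I[2,2].
HN type (ℓ=3): μ^(1)=73; μ^(2)=-4; μ^(3)=-15

((0, 0, 0, 1); (0, 4, 3, 0); (3, 0, 0, 0))


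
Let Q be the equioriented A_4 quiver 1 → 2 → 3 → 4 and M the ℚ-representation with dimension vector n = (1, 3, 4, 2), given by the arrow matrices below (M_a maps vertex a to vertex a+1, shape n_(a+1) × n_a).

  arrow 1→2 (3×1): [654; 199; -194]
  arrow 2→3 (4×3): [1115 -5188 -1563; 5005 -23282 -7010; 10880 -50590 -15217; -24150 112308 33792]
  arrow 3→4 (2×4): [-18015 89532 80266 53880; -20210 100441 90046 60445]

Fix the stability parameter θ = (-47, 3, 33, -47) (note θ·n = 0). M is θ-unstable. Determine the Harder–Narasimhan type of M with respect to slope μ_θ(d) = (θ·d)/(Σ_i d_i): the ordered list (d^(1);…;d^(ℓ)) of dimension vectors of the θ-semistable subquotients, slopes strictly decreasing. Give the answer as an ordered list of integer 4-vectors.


Via rank(M_{q-1}∘⋯∘M_p): M ≅ I[1,4], I[2,2], I[2,4], I[3,3]^2.
μ_θ-semistable layers: μ^(1)=33; μ^(2)=3; μ^(3)=-11/3; μ^(4)=-47

((0, 0, 2, 0); (0, 1, 0, 0); (0, 2, 2, 2); (1, 0, 0, 0))


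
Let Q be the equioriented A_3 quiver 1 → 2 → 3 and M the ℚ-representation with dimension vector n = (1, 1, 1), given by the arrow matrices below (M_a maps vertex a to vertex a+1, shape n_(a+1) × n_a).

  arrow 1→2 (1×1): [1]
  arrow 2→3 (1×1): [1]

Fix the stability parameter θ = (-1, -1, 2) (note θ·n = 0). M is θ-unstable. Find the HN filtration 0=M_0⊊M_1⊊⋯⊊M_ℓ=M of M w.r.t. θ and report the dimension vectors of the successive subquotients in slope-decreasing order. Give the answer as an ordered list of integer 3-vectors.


Interval decomposition of M: I[1,3].
HN type (ℓ=2): μ^(1)=2; μ^(2)=-1

((0, 0, 1); (1, 1, 0))


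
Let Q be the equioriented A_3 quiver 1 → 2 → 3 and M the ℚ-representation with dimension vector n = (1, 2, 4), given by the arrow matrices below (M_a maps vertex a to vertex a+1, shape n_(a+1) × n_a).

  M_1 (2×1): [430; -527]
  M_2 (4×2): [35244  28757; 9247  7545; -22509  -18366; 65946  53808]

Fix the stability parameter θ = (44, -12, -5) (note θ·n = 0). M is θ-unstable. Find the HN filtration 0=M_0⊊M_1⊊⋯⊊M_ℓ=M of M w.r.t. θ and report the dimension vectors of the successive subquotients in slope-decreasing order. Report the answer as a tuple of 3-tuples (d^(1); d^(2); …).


Via rank(M_{q-1}∘⋯∘M_p): M ≅ I[1,3], I[2,3], I[3,3]^2.
μ_θ-semistable layers: μ^(1)=9; μ^(2)=-5; μ^(3)=-12

((1, 1, 1); (0, 0, 3); (0, 1, 0))


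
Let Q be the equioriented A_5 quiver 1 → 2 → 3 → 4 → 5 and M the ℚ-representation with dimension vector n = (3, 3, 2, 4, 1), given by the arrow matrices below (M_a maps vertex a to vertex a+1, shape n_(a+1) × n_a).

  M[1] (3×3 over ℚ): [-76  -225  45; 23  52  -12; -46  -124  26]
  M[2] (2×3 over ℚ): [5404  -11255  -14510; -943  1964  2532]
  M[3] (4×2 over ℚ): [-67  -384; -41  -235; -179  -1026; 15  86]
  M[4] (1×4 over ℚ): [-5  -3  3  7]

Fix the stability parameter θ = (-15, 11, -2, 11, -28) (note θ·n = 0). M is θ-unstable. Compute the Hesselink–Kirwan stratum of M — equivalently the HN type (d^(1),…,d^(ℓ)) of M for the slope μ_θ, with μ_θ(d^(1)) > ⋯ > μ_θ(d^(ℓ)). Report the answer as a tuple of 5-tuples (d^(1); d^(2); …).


Barcode: M ≅ I[1,2], I[1,4], I[1,5], I[4,4]^2. HN layers by μ_θ (4 steps, strictly decreasing):
  μ^(1)=11; μ^(2)=9/2; μ^(3)=-2; μ^(4)=-15

((0, 1, 0, 3, 0); (0, 1, 1, 0, 0); (0, 1, 1, 1, 1); (3, 0, 0, 0, 0))


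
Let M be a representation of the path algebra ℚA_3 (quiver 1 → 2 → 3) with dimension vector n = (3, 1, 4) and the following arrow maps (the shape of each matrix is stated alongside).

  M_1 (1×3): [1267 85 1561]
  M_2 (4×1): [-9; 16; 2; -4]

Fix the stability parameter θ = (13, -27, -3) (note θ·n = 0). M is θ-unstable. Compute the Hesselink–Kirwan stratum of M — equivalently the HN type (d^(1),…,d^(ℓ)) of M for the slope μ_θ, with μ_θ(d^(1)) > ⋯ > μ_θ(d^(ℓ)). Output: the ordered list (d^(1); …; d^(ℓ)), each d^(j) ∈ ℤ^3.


Interval decomposition of M: I[1,1]^2, I[1,3], I[3,3]^3.
HN type (ℓ=3): μ^(1)=13; μ^(2)=-3; μ^(3)=-7

((2, 0, 0); (0, 0, 4); (1, 1, 0))


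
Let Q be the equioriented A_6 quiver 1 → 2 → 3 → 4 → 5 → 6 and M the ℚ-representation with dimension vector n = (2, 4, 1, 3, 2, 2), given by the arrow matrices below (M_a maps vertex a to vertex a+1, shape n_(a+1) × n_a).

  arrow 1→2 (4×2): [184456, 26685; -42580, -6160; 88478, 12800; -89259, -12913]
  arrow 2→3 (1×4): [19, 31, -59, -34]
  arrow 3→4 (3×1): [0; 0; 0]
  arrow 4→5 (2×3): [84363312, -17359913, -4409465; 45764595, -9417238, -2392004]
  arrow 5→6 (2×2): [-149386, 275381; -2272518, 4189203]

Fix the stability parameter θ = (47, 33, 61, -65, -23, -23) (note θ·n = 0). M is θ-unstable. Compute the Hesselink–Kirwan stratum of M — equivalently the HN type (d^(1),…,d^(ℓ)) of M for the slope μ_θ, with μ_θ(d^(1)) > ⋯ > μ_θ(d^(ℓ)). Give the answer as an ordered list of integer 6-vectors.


Interval decomposition of M: I[1,2], I[1,3], I[2,2]^2, I[4,4], I[4,5], I[4,6], I[6,6].
HN type (ℓ=5): μ^(1)=61; μ^(2)=40; μ^(3)=33; μ^(4)=-23; μ^(5)=-65

((0, 0, 1, 0, 0, 0); (2, 2, 0, 0, 0, 0); (0, 2, 0, 0, 0, 0); (0, 0, 0, 0, 2, 2); (0, 0, 0, 3, 0, 0))


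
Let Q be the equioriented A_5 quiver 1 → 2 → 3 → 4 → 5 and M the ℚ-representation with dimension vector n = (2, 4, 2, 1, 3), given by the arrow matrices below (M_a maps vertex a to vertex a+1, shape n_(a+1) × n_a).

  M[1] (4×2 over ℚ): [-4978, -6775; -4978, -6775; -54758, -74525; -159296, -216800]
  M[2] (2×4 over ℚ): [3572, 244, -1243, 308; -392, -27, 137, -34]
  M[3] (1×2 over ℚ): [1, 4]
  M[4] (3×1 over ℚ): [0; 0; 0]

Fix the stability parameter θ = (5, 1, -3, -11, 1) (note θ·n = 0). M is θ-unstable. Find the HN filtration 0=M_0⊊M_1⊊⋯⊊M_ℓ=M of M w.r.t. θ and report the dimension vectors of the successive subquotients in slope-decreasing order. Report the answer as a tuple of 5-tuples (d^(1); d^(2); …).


Interval decomposition of M: I[1,1], I[1,4], I[2,2]^2, I[2,3], I[5,5]^3.
HN type (ℓ=4): μ^(1)=5; μ^(2)=1; μ^(3)=-1; μ^(4)=-2

((1, 0, 0, 0, 0); (0, 2, 0, 0, 3); (0, 1, 1, 0, 0); (1, 1, 1, 1, 0))


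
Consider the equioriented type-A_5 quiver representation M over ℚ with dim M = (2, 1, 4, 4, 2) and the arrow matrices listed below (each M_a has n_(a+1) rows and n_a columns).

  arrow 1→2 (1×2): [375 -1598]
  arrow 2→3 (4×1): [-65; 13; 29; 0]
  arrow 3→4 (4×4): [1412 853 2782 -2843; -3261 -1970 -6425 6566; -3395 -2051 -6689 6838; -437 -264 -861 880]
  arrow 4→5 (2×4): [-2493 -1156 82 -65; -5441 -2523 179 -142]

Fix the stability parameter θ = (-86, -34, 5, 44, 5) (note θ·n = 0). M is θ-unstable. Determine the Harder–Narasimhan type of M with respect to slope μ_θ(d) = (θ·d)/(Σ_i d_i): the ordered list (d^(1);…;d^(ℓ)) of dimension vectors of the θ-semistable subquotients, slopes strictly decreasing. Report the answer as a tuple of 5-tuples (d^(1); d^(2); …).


Barcode: M ≅ I[1,1], I[1,5], I[3,3], I[3,4], I[3,5], I[4,4]. HN layers by μ_θ (5 steps, strictly decreasing):
  μ^(1)=44; μ^(2)=49/2; μ^(3)=5; μ^(4)=-34; μ^(5)=-86

((0, 0, 0, 2, 0); (0, 0, 0, 2, 2); (0, 0, 4, 0, 0); (0, 1, 0, 0, 0); (2, 0, 0, 0, 0))


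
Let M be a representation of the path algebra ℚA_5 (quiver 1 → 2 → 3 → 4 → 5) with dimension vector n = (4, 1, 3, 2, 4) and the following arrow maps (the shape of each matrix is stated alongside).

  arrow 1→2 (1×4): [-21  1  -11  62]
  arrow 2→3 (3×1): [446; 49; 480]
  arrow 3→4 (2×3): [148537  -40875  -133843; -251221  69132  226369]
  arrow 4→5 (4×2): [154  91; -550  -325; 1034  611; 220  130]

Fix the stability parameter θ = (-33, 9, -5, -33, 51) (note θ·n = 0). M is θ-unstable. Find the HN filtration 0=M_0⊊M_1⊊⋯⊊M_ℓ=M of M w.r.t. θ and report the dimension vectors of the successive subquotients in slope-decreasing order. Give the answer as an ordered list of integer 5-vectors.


Via rank(M_{q-1}∘⋯∘M_p): M ≅ I[1,1]^3, I[1,4], I[3,3], I[3,5], I[5,5]^3.
μ_θ-semistable layers: μ^(1)=51; μ^(2)=-5; μ^(3)=-29/3; μ^(4)=-19; μ^(5)=-33

((0, 0, 0, 0, 4); (0, 0, 1, 0, 0); (0, 1, 1, 1, 0); (0, 0, 1, 1, 0); (4, 0, 0, 0, 0))


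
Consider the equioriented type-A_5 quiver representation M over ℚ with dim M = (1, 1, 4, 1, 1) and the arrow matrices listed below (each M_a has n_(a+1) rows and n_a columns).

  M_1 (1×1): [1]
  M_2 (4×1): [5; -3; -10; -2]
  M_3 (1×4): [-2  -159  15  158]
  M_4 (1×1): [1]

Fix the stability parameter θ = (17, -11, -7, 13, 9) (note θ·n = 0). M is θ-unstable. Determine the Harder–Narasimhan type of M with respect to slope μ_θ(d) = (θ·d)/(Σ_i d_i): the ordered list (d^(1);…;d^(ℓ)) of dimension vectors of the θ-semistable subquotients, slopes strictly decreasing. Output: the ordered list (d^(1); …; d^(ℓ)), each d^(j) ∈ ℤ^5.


Barcode: M ≅ I[1,5], I[3,3]^3. HN layers by μ_θ (3 steps, strictly decreasing):
  μ^(1)=11; μ^(2)=-1/3; μ^(3)=-7

((0, 0, 0, 1, 1); (1, 1, 1, 0, 0); (0, 0, 3, 0, 0))


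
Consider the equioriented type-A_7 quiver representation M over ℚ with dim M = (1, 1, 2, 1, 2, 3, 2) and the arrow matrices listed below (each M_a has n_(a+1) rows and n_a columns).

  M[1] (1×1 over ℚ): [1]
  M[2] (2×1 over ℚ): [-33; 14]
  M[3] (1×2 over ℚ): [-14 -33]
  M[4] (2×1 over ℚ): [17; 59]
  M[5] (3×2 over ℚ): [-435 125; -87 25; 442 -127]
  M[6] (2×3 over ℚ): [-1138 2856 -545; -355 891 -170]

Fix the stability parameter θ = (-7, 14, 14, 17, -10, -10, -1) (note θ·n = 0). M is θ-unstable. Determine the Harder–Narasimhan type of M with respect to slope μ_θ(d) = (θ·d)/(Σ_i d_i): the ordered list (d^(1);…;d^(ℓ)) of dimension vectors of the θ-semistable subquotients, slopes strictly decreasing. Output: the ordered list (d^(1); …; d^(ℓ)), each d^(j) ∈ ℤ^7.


Interval decomposition of M: I[1,3], I[3,7], I[5,6], I[6,7].
HN type (ℓ=5): μ^(1)=14; μ^(2)=2; μ^(3)=-1; μ^(4)=-7; μ^(5)=-10

((0, 1, 1, 0, 0, 0, 0); (0, 0, 1, 1, 1, 1, 1); (0, 0, 0, 0, 0, 0, 1); (1, 0, 0, 0, 0, 0, 0); (0, 0, 0, 0, 1, 2, 0))


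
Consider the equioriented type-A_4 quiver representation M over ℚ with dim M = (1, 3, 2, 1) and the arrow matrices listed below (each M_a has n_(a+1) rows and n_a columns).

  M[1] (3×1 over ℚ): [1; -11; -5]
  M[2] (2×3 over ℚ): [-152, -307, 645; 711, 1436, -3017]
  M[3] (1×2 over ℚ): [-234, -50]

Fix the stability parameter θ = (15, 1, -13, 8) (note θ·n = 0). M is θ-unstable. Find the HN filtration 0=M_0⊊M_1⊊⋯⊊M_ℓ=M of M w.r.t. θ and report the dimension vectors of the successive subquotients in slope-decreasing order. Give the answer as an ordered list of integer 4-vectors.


Interval decomposition of M: I[1,2], I[2,3], I[2,4].
HN type (ℓ=2): μ^(1)=8; μ^(2)=-6

((1, 1, 0, 1); (0, 2, 2, 0))


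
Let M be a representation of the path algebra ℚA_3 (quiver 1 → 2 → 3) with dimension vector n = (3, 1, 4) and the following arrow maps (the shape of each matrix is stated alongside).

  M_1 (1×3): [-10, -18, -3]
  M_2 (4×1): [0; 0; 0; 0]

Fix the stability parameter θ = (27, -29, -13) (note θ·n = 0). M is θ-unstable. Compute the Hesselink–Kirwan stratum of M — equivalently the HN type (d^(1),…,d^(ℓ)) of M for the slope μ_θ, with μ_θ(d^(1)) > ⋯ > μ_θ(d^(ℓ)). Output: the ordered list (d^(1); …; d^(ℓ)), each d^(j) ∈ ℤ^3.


Interval decomposition of M: I[1,1]^2, I[1,2], I[3,3]^4.
HN type (ℓ=3): μ^(1)=27; μ^(2)=-1; μ^(3)=-13

((2, 0, 0); (1, 1, 0); (0, 0, 4))


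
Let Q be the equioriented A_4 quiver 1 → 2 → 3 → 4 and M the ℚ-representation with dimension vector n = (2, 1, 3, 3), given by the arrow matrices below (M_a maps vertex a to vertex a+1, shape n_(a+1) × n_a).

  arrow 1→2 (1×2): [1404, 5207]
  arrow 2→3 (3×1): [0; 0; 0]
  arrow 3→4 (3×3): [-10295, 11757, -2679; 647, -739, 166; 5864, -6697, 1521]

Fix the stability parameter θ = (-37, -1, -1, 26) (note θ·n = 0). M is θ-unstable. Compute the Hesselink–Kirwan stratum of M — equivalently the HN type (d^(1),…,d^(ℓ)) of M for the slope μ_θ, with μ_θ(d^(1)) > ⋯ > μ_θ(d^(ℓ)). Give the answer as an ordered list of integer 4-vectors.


Barcode: M ≅ I[1,1], I[1,2], I[3,4]^3. HN layers by μ_θ (3 steps, strictly decreasing):
  μ^(1)=26; μ^(2)=-1; μ^(3)=-37

((0, 0, 0, 3); (0, 1, 3, 0); (2, 0, 0, 0))


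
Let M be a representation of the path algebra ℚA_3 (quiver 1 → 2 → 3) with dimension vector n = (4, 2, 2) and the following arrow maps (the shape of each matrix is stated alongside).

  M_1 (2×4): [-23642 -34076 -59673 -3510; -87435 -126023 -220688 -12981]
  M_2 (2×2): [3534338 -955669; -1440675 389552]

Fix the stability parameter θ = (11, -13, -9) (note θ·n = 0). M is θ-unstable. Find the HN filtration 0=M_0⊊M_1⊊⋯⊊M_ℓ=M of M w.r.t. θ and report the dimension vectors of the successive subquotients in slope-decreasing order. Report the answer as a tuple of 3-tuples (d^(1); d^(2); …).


Barcode: M ≅ I[1,1]^2, I[1,3]^2. HN layers by μ_θ (2 steps, strictly decreasing):
  μ^(1)=11; μ^(2)=-11/3

((2, 0, 0); (2, 2, 2))


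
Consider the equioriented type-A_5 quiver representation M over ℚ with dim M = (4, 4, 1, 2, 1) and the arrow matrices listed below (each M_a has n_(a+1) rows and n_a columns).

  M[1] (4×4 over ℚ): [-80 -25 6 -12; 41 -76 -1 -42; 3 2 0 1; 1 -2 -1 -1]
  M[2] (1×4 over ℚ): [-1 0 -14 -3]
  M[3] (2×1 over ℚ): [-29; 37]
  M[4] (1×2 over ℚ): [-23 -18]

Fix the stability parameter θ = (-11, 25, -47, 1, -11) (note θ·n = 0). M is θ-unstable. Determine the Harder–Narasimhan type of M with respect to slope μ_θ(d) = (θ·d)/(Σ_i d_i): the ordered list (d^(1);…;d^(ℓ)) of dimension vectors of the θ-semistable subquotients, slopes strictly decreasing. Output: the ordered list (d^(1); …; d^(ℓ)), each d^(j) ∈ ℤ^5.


Interval decomposition of M: I[1,2]^3, I[1,5], I[4,4].
HN type (ℓ=4): μ^(1)=25; μ^(2)=1; μ^(3)=-5; μ^(4)=-11

((0, 3, 0, 0, 0); (0, 0, 0, 1, 0); (0, 0, 0, 1, 1); (4, 1, 1, 0, 0))


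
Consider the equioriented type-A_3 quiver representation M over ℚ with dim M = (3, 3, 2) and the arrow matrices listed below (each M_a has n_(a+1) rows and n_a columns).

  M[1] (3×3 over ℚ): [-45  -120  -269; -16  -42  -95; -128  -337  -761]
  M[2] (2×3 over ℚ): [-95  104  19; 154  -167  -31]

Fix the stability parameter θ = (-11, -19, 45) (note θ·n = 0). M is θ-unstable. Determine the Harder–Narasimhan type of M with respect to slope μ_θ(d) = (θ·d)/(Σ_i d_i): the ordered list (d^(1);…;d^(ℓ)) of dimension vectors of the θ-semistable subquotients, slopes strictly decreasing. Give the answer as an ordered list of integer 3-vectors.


Via rank(M_{q-1}∘⋯∘M_p): M ≅ I[1,2], I[1,3]^2.
μ_θ-semistable layers: μ^(1)=45; μ^(2)=-15

((0, 0, 2); (3, 3, 0))


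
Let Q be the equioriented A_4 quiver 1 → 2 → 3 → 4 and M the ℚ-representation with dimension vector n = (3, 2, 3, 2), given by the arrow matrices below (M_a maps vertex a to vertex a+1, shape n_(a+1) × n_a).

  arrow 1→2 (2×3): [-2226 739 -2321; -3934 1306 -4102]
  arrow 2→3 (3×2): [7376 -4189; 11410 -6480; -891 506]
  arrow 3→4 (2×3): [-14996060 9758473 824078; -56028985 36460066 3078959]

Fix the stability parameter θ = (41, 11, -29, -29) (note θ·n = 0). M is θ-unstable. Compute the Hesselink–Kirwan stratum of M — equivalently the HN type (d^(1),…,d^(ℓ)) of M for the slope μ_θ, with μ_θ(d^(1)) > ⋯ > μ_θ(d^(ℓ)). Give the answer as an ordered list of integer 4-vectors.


Via rank(M_{q-1}∘⋯∘M_p): M ≅ I[1,1], I[1,3], I[1,4], I[3,4].
μ_θ-semistable layers: μ^(1)=41; μ^(2)=23/3; μ^(3)=-3/2; μ^(4)=-29

((1, 0, 0, 0); (1, 1, 1, 0); (1, 1, 1, 1); (0, 0, 1, 1))


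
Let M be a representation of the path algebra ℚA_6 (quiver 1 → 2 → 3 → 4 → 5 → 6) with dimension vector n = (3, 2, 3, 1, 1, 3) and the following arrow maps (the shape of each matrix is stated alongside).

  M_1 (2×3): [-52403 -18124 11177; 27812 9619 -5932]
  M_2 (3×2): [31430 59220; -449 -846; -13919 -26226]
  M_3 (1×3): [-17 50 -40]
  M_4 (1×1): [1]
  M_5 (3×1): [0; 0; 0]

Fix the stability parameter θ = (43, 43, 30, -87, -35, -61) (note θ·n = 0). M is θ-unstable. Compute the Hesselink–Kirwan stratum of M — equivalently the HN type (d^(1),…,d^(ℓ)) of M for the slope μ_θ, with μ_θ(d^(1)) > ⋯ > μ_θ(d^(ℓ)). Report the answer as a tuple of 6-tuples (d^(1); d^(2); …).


Interval decomposition of M: I[1,1], I[1,2], I[1,3], I[3,3], I[3,5], I[6,6]^3.
HN type (ℓ=5): μ^(1)=43; μ^(2)=116/3; μ^(3)=30; μ^(4)=-92/3; μ^(5)=-61

((2, 1, 0, 0, 0, 0); (1, 1, 1, 0, 0, 0); (0, 0, 1, 0, 0, 0); (0, 0, 1, 1, 1, 0); (0, 0, 0, 0, 0, 3))


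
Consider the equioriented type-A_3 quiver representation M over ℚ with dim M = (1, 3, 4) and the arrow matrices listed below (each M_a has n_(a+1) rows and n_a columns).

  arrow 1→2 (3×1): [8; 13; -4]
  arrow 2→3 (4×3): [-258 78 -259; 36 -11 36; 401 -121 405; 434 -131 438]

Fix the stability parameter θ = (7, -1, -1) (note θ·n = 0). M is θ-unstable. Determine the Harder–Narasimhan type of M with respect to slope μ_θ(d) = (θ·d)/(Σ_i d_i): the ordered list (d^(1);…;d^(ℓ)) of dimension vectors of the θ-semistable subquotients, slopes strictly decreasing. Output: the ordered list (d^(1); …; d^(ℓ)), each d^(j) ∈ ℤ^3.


Via rank(M_{q-1}∘⋯∘M_p): M ≅ I[1,3], I[2,3]^2, I[3,3].
μ_θ-semistable layers: μ^(1)=5/3; μ^(2)=-1

((1, 1, 1); (0, 2, 3))


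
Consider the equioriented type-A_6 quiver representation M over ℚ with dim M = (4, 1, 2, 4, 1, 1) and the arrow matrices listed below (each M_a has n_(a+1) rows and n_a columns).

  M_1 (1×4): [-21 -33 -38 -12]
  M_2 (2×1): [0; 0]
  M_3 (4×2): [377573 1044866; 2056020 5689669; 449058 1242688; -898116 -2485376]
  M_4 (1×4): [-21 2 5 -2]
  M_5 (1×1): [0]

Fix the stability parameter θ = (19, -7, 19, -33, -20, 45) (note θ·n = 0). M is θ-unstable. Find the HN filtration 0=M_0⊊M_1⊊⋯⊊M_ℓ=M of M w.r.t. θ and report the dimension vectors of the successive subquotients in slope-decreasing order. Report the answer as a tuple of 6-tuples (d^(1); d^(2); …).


Interval decomposition of M: I[1,1]^3, I[1,2], I[3,4], I[3,5], I[4,4]^2, I[6,6].
HN type (ℓ=6): μ^(1)=45; μ^(2)=19; μ^(3)=6; μ^(4)=-7; μ^(5)=-34/3; μ^(6)=-33

((0, 0, 0, 0, 0, 1); (3, 0, 0, 0, 0, 0); (1, 1, 0, 0, 0, 0); (0, 0, 1, 1, 0, 0); (0, 0, 1, 1, 1, 0); (0, 0, 0, 2, 0, 0))


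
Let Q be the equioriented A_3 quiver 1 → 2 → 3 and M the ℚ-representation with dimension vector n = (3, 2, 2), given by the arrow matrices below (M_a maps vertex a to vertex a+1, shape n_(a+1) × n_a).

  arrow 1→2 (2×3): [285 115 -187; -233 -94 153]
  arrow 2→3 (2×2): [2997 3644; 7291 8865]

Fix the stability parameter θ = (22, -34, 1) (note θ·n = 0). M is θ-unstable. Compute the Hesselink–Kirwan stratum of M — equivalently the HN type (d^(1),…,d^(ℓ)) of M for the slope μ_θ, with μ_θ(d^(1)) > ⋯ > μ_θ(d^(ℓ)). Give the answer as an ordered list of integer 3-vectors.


Via rank(M_{q-1}∘⋯∘M_p): M ≅ I[1,1], I[1,3]^2.
μ_θ-semistable layers: μ^(1)=22; μ^(2)=1; μ^(3)=-6

((1, 0, 0); (0, 0, 2); (2, 2, 0))


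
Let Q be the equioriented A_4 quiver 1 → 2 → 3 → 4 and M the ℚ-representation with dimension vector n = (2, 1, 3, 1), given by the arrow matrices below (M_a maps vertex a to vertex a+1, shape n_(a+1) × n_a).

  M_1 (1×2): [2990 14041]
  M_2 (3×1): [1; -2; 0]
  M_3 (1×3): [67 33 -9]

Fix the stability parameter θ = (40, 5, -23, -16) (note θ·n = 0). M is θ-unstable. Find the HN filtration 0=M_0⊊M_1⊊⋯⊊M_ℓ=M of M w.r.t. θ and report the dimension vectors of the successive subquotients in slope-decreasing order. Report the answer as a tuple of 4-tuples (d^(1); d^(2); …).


Barcode: M ≅ I[1,1], I[1,4], I[3,3]^2. HN layers by μ_θ (3 steps, strictly decreasing):
  μ^(1)=40; μ^(2)=3/2; μ^(3)=-23

((1, 0, 0, 0); (1, 1, 1, 1); (0, 0, 2, 0))


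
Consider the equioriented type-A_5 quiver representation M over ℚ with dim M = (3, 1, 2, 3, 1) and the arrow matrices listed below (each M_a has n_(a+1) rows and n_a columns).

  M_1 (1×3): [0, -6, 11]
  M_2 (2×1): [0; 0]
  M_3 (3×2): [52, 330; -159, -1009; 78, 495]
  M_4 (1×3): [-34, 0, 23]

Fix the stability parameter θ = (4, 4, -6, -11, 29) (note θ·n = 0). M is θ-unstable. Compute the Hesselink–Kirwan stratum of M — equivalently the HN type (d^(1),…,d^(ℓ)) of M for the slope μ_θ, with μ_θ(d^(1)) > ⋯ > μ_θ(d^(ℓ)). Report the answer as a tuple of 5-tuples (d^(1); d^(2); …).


Via rank(M_{q-1}∘⋯∘M_p): M ≅ I[1,1]^2, I[1,2], I[3,4], I[3,5], I[4,4].
μ_θ-semistable layers: μ^(1)=29; μ^(2)=4; μ^(3)=-17/2; μ^(4)=-11

((0, 0, 0, 0, 1); (3, 1, 0, 0, 0); (0, 0, 2, 2, 0); (0, 0, 0, 1, 0))


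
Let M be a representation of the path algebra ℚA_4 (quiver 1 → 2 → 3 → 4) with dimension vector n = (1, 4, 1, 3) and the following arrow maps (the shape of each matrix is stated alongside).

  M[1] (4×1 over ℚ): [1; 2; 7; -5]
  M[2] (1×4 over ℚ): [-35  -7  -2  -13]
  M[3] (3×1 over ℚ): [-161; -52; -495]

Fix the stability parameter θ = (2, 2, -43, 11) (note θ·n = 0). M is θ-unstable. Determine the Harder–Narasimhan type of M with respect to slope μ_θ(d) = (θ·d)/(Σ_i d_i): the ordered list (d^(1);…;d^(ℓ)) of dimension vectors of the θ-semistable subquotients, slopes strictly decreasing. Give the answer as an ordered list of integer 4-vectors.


Barcode: M ≅ I[1,4], I[2,2]^3, I[4,4]^2. HN layers by μ_θ (3 steps, strictly decreasing):
  μ^(1)=11; μ^(2)=2; μ^(3)=-13

((0, 0, 0, 3); (0, 3, 0, 0); (1, 1, 1, 0))


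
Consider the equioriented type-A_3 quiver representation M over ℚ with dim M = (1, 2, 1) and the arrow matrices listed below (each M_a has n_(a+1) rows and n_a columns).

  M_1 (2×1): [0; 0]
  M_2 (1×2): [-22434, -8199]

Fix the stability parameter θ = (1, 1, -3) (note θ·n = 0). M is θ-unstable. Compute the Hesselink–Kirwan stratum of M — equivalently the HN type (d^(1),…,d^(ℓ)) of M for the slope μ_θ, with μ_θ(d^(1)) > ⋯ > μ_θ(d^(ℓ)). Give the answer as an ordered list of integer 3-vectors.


Barcode: M ≅ I[1,1], I[2,2], I[2,3]. HN layers by μ_θ (2 steps, strictly decreasing):
  μ^(1)=1; μ^(2)=-1

((1, 1, 0); (0, 1, 1))


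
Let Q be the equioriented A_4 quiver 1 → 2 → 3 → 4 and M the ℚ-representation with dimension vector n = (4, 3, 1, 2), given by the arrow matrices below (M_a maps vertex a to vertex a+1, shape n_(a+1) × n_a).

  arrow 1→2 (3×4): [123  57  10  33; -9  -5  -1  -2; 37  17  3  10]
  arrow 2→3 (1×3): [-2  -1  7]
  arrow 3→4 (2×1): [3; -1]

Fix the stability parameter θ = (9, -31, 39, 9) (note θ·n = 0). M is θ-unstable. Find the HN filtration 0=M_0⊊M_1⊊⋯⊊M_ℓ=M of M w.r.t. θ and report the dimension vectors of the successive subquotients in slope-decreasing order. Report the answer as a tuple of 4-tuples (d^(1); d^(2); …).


Barcode: M ≅ I[1,1], I[1,2]^2, I[1,4], I[4,4]. HN layers by μ_θ (3 steps, strictly decreasing):
  μ^(1)=24; μ^(2)=9; μ^(3)=-11

((0, 0, 1, 1); (1, 0, 0, 1); (3, 3, 0, 0))


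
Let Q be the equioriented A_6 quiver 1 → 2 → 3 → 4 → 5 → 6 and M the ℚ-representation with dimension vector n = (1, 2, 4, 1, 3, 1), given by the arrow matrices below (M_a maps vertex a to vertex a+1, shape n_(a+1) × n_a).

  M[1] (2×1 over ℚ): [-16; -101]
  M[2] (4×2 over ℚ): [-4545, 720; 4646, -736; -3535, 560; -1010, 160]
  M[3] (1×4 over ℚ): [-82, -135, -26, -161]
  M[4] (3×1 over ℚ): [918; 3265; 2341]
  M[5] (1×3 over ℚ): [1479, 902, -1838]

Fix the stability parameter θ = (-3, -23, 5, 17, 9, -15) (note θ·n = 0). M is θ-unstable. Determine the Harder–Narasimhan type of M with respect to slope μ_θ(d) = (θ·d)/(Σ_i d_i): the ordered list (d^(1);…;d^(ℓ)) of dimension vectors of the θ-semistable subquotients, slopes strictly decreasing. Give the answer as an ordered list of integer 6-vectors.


Barcode: M ≅ I[1,2], I[2,3], I[3,3]^2, I[3,6], I[5,5]^2. HN layers by μ_θ (5 steps, strictly decreasing):
  μ^(1)=9; μ^(2)=5; μ^(3)=4; μ^(4)=-13; μ^(5)=-23

((0, 0, 0, 0, 2, 0); (0, 0, 3, 0, 0, 0); (0, 0, 1, 1, 1, 1); (1, 1, 0, 0, 0, 0); (0, 1, 0, 0, 0, 0))
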